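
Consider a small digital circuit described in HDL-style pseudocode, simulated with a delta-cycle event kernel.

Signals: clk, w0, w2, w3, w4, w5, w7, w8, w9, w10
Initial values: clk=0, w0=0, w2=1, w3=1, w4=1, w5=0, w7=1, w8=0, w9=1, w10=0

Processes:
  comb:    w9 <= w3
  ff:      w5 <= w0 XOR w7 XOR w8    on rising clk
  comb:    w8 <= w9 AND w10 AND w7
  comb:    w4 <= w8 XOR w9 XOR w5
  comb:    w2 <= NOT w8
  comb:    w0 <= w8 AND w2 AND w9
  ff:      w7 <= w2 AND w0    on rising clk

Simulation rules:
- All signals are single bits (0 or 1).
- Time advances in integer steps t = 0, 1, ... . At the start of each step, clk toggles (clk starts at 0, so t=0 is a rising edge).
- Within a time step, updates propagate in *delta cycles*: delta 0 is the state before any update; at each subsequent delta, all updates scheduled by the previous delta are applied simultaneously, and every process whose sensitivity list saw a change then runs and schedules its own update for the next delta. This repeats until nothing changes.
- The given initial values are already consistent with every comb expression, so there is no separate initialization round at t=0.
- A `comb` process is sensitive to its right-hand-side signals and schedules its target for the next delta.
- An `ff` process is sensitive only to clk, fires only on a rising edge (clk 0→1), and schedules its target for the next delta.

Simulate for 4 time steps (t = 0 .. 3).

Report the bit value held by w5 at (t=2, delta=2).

t=0 Δ0: w4=1 w8=0 w10=0 w2=1 w3=1 w0=0 clk=0 w5=0 w9=1 w7=1
  Δ1: clk:0→1
  Δ2: w5:0→1, w7:1→0
  Δ3: w4:1→0
  (3Δ to stable)
t=1 Δ0: w4=0 w8=0 w10=0 w2=1 w3=1 w0=0 clk=1 w5=1 w9=1 w7=0
  Δ1: clk:1→0
  (1Δ to stable)
t=2 Δ0: w4=0 w8=0 w10=0 w2=1 w3=1 w0=0 clk=0 w5=1 w9=1 w7=0
  Δ1: clk:0→1
  Δ2: w5:1→0
  Δ3: w4:0→1
  (3Δ to stable)
t=3 Δ0: w4=1 w8=0 w10=0 w2=1 w3=1 w0=0 clk=1 w5=0 w9=1 w7=0
  Δ1: clk:1→0
  (1Δ to stable)

0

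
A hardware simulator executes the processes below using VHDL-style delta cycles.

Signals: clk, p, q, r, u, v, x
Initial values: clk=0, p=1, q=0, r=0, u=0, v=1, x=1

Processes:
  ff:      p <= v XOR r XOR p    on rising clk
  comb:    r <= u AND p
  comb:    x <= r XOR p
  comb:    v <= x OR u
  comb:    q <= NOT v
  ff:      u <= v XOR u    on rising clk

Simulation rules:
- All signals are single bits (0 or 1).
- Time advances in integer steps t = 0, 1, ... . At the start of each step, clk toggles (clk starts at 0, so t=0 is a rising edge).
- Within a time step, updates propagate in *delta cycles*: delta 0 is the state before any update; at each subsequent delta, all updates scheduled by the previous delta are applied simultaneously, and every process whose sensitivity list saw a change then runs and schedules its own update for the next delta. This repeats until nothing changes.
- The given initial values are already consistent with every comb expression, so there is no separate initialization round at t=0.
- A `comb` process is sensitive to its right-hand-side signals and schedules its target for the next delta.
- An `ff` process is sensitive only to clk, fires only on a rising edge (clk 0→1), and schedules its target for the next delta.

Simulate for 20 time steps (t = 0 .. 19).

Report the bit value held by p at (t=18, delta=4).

t=0 Δ0: r=0 x=1 v=1 u=0 p=1 q=0 clk=0
  Δ1: clk:0→1
  Δ2: u:0→1, p:1→0
  Δ3: x:1→0
  (3Δ to stable)
t=1 Δ0: r=0 x=0 v=1 u=1 p=0 q=0 clk=1
  Δ1: clk:1→0
  (1Δ to stable)
t=2 Δ0: r=0 x=0 v=1 u=1 p=0 q=0 clk=0
  Δ1: clk:0→1
  Δ2: u:1→0, p:0→1
  Δ3: x:0→1, v:1→0
  Δ4: v:0→1, q:0→1
  Δ5: q:1→0
  (5Δ to stable)
t=3 Δ0: r=0 x=1 v=1 u=0 p=1 q=0 clk=1
  Δ1: clk:1→0
  (1Δ to stable)
t=4 Δ0: r=0 x=1 v=1 u=0 p=1 q=0 clk=0
  Δ1: clk:0→1
  Δ2: u:0→1, p:1→0
  Δ3: x:1→0
  (3Δ to stable)
t=5 Δ0: r=0 x=0 v=1 u=1 p=0 q=0 clk=1
  Δ1: clk:1→0
  (1Δ to stable)
t=6 Δ0: r=0 x=0 v=1 u=1 p=0 q=0 clk=0
  Δ1: clk:0→1
  Δ2: u:1→0, p:0→1
  Δ3: x:0→1, v:1→0
  Δ4: v:0→1, q:0→1
  Δ5: q:1→0
  (5Δ to stable)
t=7 Δ0: r=0 x=1 v=1 u=0 p=1 q=0 clk=1
  Δ1: clk:1→0
  (1Δ to stable)
t=8 Δ0: r=0 x=1 v=1 u=0 p=1 q=0 clk=0
  Δ1: clk:0→1
  Δ2: u:0→1, p:1→0
  Δ3: x:1→0
  (3Δ to stable)
t=9 Δ0: r=0 x=0 v=1 u=1 p=0 q=0 clk=1
  Δ1: clk:1→0
  (1Δ to stable)
t=10 Δ0: r=0 x=0 v=1 u=1 p=0 q=0 clk=0
  Δ1: clk:0→1
  Δ2: u:1→0, p:0→1
  Δ3: x:0→1, v:1→0
  Δ4: v:0→1, q:0→1
  Δ5: q:1→0
  (5Δ to stable)
t=11 Δ0: r=0 x=1 v=1 u=0 p=1 q=0 clk=1
  Δ1: clk:1→0
  (1Δ to stable)
t=12 Δ0: r=0 x=1 v=1 u=0 p=1 q=0 clk=0
  Δ1: clk:0→1
  Δ2: u:0→1, p:1→0
  Δ3: x:1→0
  (3Δ to stable)
t=13 Δ0: r=0 x=0 v=1 u=1 p=0 q=0 clk=1
  Δ1: clk:1→0
  (1Δ to stable)
t=14 Δ0: r=0 x=0 v=1 u=1 p=0 q=0 clk=0
  Δ1: clk:0→1
  Δ2: u:1→0, p:0→1
  Δ3: x:0→1, v:1→0
  Δ4: v:0→1, q:0→1
  Δ5: q:1→0
  (5Δ to stable)
t=15 Δ0: r=0 x=1 v=1 u=0 p=1 q=0 clk=1
  Δ1: clk:1→0
  (1Δ to stable)
t=16 Δ0: r=0 x=1 v=1 u=0 p=1 q=0 clk=0
  Δ1: clk:0→1
  Δ2: u:0→1, p:1→0
  Δ3: x:1→0
  (3Δ to stable)
t=17 Δ0: r=0 x=0 v=1 u=1 p=0 q=0 clk=1
  Δ1: clk:1→0
  (1Δ to stable)
t=18 Δ0: r=0 x=0 v=1 u=1 p=0 q=0 clk=0
  Δ1: clk:0→1
  Δ2: u:1→0, p:0→1
  Δ3: x:0→1, v:1→0
  Δ4: v:0→1, q:0→1
  Δ5: q:1→0
  (5Δ to stable)
t=19 Δ0: r=0 x=1 v=1 u=0 p=1 q=0 clk=1
  Δ1: clk:1→0
  (1Δ to stable)

1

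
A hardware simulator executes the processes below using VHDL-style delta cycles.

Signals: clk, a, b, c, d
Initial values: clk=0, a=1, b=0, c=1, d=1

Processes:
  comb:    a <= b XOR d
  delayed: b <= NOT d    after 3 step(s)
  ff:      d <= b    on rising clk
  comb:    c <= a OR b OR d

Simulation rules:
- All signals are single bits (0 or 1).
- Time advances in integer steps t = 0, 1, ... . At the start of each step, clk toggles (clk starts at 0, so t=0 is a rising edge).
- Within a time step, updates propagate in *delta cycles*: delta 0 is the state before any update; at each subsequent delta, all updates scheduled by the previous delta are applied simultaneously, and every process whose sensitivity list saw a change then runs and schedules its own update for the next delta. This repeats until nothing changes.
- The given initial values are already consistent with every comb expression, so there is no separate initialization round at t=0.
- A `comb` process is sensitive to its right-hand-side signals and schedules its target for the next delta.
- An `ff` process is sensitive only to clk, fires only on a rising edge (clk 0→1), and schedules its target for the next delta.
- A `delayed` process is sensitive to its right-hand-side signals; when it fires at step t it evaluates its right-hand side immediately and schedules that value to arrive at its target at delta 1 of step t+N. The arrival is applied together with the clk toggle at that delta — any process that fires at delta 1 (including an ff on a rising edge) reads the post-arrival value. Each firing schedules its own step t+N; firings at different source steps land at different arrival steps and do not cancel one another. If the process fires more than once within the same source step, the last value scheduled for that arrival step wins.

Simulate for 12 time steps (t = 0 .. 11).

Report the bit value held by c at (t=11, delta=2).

t=0 Δ0: a=1 c=1 b=0 d=1 clk=0
  Δ1: clk:0→1
  Δ2: d:1→0
  Δ3: a:1→0
  Δ4: c:1→0
  (4Δ to stable)
t=1 Δ0: a=0 c=0 b=0 d=0 clk=1
  Δ1: clk:1→0
  (1Δ to stable)
t=2 Δ0: a=0 c=0 b=0 d=0 clk=0
  Δ1: clk:0→1
  (1Δ to stable)
t=3 Δ0: a=0 c=0 b=0 d=0 clk=1
  Δ1: b:0→1, clk:1→0
  Δ2: a:0→1, c:0→1
  (2Δ to stable)
t=4 Δ0: a=1 c=1 b=1 d=0 clk=0
  Δ1: clk:0→1
  Δ2: d:0→1
  Δ3: a:1→0
  (3Δ to stable)
t=5 Δ0: a=0 c=1 b=1 d=1 clk=1
  Δ1: clk:1→0
  (1Δ to stable)
t=6 Δ0: a=0 c=1 b=1 d=1 clk=0
  Δ1: clk:0→1
  (1Δ to stable)
t=7 Δ0: a=0 c=1 b=1 d=1 clk=1
  Δ1: b:1→0, clk:1→0
  Δ2: a:0→1
  (2Δ to stable)
t=8 Δ0: a=1 c=1 b=0 d=1 clk=0
  Δ1: clk:0→1
  Δ2: d:1→0
  Δ3: a:1→0
  Δ4: c:1→0
  (4Δ to stable)
t=9 Δ0: a=0 c=0 b=0 d=0 clk=1
  Δ1: clk:1→0
  (1Δ to stable)
t=10 Δ0: a=0 c=0 b=0 d=0 clk=0
  Δ1: clk:0→1
  (1Δ to stable)
t=11 Δ0: a=0 c=0 b=0 d=0 clk=1
  Δ1: b:0→1, clk:1→0
  Δ2: a:0→1, c:0→1
  (2Δ to stable)

1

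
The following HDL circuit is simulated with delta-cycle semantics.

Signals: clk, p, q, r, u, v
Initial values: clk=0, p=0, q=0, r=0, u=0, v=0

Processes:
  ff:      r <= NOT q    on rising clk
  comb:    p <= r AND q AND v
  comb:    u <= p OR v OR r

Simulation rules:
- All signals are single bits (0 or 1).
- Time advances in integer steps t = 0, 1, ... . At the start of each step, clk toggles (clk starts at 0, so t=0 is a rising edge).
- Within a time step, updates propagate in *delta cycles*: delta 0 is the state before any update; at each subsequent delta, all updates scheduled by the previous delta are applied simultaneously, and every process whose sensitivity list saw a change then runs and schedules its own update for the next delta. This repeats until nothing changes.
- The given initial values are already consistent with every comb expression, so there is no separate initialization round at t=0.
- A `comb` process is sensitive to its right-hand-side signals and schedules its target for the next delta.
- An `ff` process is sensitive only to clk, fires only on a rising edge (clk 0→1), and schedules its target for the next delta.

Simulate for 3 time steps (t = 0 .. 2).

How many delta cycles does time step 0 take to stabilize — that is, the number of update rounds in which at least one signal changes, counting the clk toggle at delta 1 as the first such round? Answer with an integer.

t=0 Δ0: v=0 p=0 u=0 q=0 r=0 clk=0
  Δ1: clk:0→1
  Δ2: r:0→1
  Δ3: u:0→1
  (3Δ to stable)
t=1 Δ0: v=0 p=0 u=1 q=0 r=1 clk=1
  Δ1: clk:1→0
  (1Δ to stable)
t=2 Δ0: v=0 p=0 u=1 q=0 r=1 clk=0
  Δ1: clk:0→1
  (1Δ to stable)

3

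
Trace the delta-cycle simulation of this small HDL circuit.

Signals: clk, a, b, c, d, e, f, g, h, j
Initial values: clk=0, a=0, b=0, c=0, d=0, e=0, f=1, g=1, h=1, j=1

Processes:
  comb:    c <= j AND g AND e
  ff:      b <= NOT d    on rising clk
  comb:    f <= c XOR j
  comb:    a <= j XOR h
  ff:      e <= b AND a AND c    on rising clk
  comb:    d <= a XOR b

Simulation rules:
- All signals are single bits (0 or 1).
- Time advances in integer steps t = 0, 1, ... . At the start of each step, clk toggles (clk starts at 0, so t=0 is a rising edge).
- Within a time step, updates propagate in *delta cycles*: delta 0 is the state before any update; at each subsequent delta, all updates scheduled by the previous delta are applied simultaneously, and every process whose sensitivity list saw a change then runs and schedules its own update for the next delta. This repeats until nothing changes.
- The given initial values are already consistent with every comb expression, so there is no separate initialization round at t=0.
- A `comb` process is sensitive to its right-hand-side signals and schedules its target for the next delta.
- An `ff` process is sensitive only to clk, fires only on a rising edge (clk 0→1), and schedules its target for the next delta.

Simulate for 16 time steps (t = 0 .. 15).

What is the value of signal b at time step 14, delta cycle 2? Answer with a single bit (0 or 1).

t=0 Δ0: j=1 g=1 h=1 a=0 e=0 d=0 clk=0 c=0 b=0 f=1
  Δ1: clk:0→1
  Δ2: b:0→1
  Δ3: d:0→1
  (3Δ to stable)
t=1 Δ0: j=1 g=1 h=1 a=0 e=0 d=1 clk=1 c=0 b=1 f=1
  Δ1: clk:1→0
  (1Δ to stable)
t=2 Δ0: j=1 g=1 h=1 a=0 e=0 d=1 clk=0 c=0 b=1 f=1
  Δ1: clk:0→1
  Δ2: b:1→0
  Δ3: d:1→0
  (3Δ to stable)
t=3 Δ0: j=1 g=1 h=1 a=0 e=0 d=0 clk=1 c=0 b=0 f=1
  Δ1: clk:1→0
  (1Δ to stable)
t=4 Δ0: j=1 g=1 h=1 a=0 e=0 d=0 clk=0 c=0 b=0 f=1
  Δ1: clk:0→1
  Δ2: b:0→1
  Δ3: d:0→1
  (3Δ to stable)
t=5 Δ0: j=1 g=1 h=1 a=0 e=0 d=1 clk=1 c=0 b=1 f=1
  Δ1: clk:1→0
  (1Δ to stable)
t=6 Δ0: j=1 g=1 h=1 a=0 e=0 d=1 clk=0 c=0 b=1 f=1
  Δ1: clk:0→1
  Δ2: b:1→0
  Δ3: d:1→0
  (3Δ to stable)
t=7 Δ0: j=1 g=1 h=1 a=0 e=0 d=0 clk=1 c=0 b=0 f=1
  Δ1: clk:1→0
  (1Δ to stable)
t=8 Δ0: j=1 g=1 h=1 a=0 e=0 d=0 clk=0 c=0 b=0 f=1
  Δ1: clk:0→1
  Δ2: b:0→1
  Δ3: d:0→1
  (3Δ to stable)
t=9 Δ0: j=1 g=1 h=1 a=0 e=0 d=1 clk=1 c=0 b=1 f=1
  Δ1: clk:1→0
  (1Δ to stable)
t=10 Δ0: j=1 g=1 h=1 a=0 e=0 d=1 clk=0 c=0 b=1 f=1
  Δ1: clk:0→1
  Δ2: b:1→0
  Δ3: d:1→0
  (3Δ to stable)
t=11 Δ0: j=1 g=1 h=1 a=0 e=0 d=0 clk=1 c=0 b=0 f=1
  Δ1: clk:1→0
  (1Δ to stable)
t=12 Δ0: j=1 g=1 h=1 a=0 e=0 d=0 clk=0 c=0 b=0 f=1
  Δ1: clk:0→1
  Δ2: b:0→1
  Δ3: d:0→1
  (3Δ to stable)
t=13 Δ0: j=1 g=1 h=1 a=0 e=0 d=1 clk=1 c=0 b=1 f=1
  Δ1: clk:1→0
  (1Δ to stable)
t=14 Δ0: j=1 g=1 h=1 a=0 e=0 d=1 clk=0 c=0 b=1 f=1
  Δ1: clk:0→1
  Δ2: b:1→0
  Δ3: d:1→0
  (3Δ to stable)
t=15 Δ0: j=1 g=1 h=1 a=0 e=0 d=0 clk=1 c=0 b=0 f=1
  Δ1: clk:1→0
  (1Δ to stable)

0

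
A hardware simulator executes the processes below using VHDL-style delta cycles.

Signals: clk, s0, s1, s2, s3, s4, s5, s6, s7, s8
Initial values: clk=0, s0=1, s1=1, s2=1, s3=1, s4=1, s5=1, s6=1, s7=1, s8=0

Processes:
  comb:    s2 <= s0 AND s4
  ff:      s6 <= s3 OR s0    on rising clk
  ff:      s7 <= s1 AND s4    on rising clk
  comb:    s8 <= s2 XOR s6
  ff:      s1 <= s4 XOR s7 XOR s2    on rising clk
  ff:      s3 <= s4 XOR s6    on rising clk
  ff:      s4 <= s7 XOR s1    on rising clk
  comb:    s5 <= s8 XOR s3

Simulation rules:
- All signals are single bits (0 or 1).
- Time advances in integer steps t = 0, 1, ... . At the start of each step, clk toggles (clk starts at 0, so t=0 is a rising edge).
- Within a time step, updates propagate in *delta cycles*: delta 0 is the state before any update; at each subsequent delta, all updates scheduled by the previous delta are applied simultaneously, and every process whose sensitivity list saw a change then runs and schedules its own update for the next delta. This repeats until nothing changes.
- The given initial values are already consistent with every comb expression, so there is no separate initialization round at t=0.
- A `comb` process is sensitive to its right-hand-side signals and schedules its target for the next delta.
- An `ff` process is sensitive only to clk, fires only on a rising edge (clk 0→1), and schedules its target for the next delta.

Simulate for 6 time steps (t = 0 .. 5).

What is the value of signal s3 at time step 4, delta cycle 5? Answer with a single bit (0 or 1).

1

[bits: s1,s8,s3,s5,clk,s7,s6,s0,s4,s2]
t=0: Δ0=1011011111 Δ1=1011111111 Δ2=1001111101 Δ3=1000111100 Δ4=1100111100 Δ5=1101111100 | 5Δ
t=1: Δ0=1101111100 Δ1=1101011100 | 1Δ
t=2: Δ0=1101011100 Δ1=1101111100 Δ2=1111101100 Δ3=1110101100 | 3Δ
t=3: Δ0=1110101100 Δ1=1110001100 | 1Δ
t=4: Δ0=1110001100 Δ1=1110101100 Δ2=0110101110 Δ3=0110101111 Δ4=0010101111 Δ5=0011101111 | 5Δ
t=5: Δ0=0011101111 Δ1=0011001111 | 1Δ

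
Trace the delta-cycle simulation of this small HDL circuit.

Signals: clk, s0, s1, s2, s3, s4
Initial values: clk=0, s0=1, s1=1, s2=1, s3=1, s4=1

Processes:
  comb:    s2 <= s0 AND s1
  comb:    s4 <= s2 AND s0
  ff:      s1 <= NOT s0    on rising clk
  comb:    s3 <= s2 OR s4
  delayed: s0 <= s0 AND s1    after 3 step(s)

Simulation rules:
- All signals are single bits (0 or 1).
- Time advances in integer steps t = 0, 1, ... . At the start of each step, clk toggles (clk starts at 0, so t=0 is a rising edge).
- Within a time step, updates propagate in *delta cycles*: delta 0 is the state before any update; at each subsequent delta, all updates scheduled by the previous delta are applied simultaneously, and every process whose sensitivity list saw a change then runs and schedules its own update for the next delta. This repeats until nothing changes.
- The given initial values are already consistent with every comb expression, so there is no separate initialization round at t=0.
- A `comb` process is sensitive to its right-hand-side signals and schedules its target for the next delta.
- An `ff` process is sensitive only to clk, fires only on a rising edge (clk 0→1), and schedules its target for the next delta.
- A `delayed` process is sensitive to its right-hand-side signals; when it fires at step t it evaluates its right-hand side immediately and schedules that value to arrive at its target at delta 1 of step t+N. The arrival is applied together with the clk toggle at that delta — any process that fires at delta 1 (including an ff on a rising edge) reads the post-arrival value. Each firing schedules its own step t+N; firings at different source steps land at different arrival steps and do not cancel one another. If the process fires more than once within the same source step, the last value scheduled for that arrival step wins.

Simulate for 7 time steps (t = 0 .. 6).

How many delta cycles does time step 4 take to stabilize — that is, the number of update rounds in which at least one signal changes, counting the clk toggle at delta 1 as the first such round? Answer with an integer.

2

t=0 Δ0: s1=1 s0=1 s2=1 clk=0 s3=1 s4=1
  Δ1: clk:0→1
  Δ2: s1:1→0
  Δ3: s2:1→0
  Δ4: s4:1→0
  Δ5: s3:1→0
  (5Δ to stable)
t=1 Δ0: s1=0 s0=1 s2=0 clk=1 s3=0 s4=0
  Δ1: clk:1→0
  (1Δ to stable)
t=2 Δ0: s1=0 s0=1 s2=0 clk=0 s3=0 s4=0
  Δ1: clk:0→1
  (1Δ to stable)
t=3 Δ0: s1=0 s0=1 s2=0 clk=1 s3=0 s4=0
  Δ1: s0:1→0, clk:1→0
  (1Δ to stable)
t=4 Δ0: s1=0 s0=0 s2=0 clk=0 s3=0 s4=0
  Δ1: clk:0→1
  Δ2: s1:0→1
  (2Δ to stable)
t=5 Δ0: s1=1 s0=0 s2=0 clk=1 s3=0 s4=0
  Δ1: clk:1→0
  (1Δ to stable)
t=6 Δ0: s1=1 s0=0 s2=0 clk=0 s3=0 s4=0
  Δ1: clk:0→1
  (1Δ to stable)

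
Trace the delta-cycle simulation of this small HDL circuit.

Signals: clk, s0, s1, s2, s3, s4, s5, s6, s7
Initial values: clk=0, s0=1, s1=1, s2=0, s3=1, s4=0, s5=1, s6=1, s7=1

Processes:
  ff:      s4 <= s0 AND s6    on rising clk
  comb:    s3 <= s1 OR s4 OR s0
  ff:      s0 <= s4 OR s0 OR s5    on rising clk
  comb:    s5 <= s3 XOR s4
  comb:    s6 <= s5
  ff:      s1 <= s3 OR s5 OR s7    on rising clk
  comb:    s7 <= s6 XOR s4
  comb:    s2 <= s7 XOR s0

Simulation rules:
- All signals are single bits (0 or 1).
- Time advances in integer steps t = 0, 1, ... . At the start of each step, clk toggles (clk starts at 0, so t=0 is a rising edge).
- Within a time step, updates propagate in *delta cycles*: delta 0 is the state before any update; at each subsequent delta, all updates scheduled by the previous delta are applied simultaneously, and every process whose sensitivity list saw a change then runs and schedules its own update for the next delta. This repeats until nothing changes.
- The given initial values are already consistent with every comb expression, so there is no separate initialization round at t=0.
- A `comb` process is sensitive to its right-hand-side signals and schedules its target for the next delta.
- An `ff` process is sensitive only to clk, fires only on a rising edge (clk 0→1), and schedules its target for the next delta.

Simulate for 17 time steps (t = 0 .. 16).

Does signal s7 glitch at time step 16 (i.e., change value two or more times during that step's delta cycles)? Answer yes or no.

yes

t=0 Δ0: s4=0 clk=0 s0=1 s1=1 s2=0 s5=1 s3=1 s7=1 s6=1
  Δ1: clk:0→1
  Δ2: s4:0→1
  Δ3: s5:1→0, s7:1→0
  Δ4: s2:0→1, s6:1→0
  Δ5: s7:0→1
  Δ6: s2:1→0
  (6Δ to stable)
t=1 Δ0: s4=1 clk=1 s0=1 s1=1 s2=0 s5=0 s3=1 s7=1 s6=0
  Δ1: clk:1→0
  (1Δ to stable)
t=2 Δ0: s4=1 clk=0 s0=1 s1=1 s2=0 s5=0 s3=1 s7=1 s6=0
  Δ1: clk:0→1
  Δ2: s4:1→0
  Δ3: s5:0→1, s7:1→0
  Δ4: s2:0→1, s6:0→1
  Δ5: s7:0→1
  Δ6: s2:1→0
  (6Δ to stable)
t=3 Δ0: s4=0 clk=1 s0=1 s1=1 s2=0 s5=1 s3=1 s7=1 s6=1
  Δ1: clk:1→0
  (1Δ to stable)
t=4 Δ0: s4=0 clk=0 s0=1 s1=1 s2=0 s5=1 s3=1 s7=1 s6=1
  Δ1: clk:0→1
  Δ2: s4:0→1
  Δ3: s5:1→0, s7:1→0
  Δ4: s2:0→1, s6:1→0
  Δ5: s7:0→1
  Δ6: s2:1→0
  (6Δ to stable)
t=5 Δ0: s4=1 clk=1 s0=1 s1=1 s2=0 s5=0 s3=1 s7=1 s6=0
  Δ1: clk:1→0
  (1Δ to stable)
t=6 Δ0: s4=1 clk=0 s0=1 s1=1 s2=0 s5=0 s3=1 s7=1 s6=0
  Δ1: clk:0→1
  Δ2: s4:1→0
  Δ3: s5:0→1, s7:1→0
  Δ4: s2:0→1, s6:0→1
  Δ5: s7:0→1
  Δ6: s2:1→0
  (6Δ to stable)
t=7 Δ0: s4=0 clk=1 s0=1 s1=1 s2=0 s5=1 s3=1 s7=1 s6=1
  Δ1: clk:1→0
  (1Δ to stable)
t=8 Δ0: s4=0 clk=0 s0=1 s1=1 s2=0 s5=1 s3=1 s7=1 s6=1
  Δ1: clk:0→1
  Δ2: s4:0→1
  Δ3: s5:1→0, s7:1→0
  Δ4: s2:0→1, s6:1→0
  Δ5: s7:0→1
  Δ6: s2:1→0
  (6Δ to stable)
t=9 Δ0: s4=1 clk=1 s0=1 s1=1 s2=0 s5=0 s3=1 s7=1 s6=0
  Δ1: clk:1→0
  (1Δ to stable)
t=10 Δ0: s4=1 clk=0 s0=1 s1=1 s2=0 s5=0 s3=1 s7=1 s6=0
  Δ1: clk:0→1
  Δ2: s4:1→0
  Δ3: s5:0→1, s7:1→0
  Δ4: s2:0→1, s6:0→1
  Δ5: s7:0→1
  Δ6: s2:1→0
  (6Δ to stable)
t=11 Δ0: s4=0 clk=1 s0=1 s1=1 s2=0 s5=1 s3=1 s7=1 s6=1
  Δ1: clk:1→0
  (1Δ to stable)
t=12 Δ0: s4=0 clk=0 s0=1 s1=1 s2=0 s5=1 s3=1 s7=1 s6=1
  Δ1: clk:0→1
  Δ2: s4:0→1
  Δ3: s5:1→0, s7:1→0
  Δ4: s2:0→1, s6:1→0
  Δ5: s7:0→1
  Δ6: s2:1→0
  (6Δ to stable)
t=13 Δ0: s4=1 clk=1 s0=1 s1=1 s2=0 s5=0 s3=1 s7=1 s6=0
  Δ1: clk:1→0
  (1Δ to stable)
t=14 Δ0: s4=1 clk=0 s0=1 s1=1 s2=0 s5=0 s3=1 s7=1 s6=0
  Δ1: clk:0→1
  Δ2: s4:1→0
  Δ3: s5:0→1, s7:1→0
  Δ4: s2:0→1, s6:0→1
  Δ5: s7:0→1
  Δ6: s2:1→0
  (6Δ to stable)
t=15 Δ0: s4=0 clk=1 s0=1 s1=1 s2=0 s5=1 s3=1 s7=1 s6=1
  Δ1: clk:1→0
  (1Δ to stable)
t=16 Δ0: s4=0 clk=0 s0=1 s1=1 s2=0 s5=1 s3=1 s7=1 s6=1
  Δ1: clk:0→1
  Δ2: s4:0→1
  Δ3: s5:1→0, s7:1→0
  Δ4: s2:0→1, s6:1→0
  Δ5: s7:0→1
  Δ6: s2:1→0
  (6Δ to stable)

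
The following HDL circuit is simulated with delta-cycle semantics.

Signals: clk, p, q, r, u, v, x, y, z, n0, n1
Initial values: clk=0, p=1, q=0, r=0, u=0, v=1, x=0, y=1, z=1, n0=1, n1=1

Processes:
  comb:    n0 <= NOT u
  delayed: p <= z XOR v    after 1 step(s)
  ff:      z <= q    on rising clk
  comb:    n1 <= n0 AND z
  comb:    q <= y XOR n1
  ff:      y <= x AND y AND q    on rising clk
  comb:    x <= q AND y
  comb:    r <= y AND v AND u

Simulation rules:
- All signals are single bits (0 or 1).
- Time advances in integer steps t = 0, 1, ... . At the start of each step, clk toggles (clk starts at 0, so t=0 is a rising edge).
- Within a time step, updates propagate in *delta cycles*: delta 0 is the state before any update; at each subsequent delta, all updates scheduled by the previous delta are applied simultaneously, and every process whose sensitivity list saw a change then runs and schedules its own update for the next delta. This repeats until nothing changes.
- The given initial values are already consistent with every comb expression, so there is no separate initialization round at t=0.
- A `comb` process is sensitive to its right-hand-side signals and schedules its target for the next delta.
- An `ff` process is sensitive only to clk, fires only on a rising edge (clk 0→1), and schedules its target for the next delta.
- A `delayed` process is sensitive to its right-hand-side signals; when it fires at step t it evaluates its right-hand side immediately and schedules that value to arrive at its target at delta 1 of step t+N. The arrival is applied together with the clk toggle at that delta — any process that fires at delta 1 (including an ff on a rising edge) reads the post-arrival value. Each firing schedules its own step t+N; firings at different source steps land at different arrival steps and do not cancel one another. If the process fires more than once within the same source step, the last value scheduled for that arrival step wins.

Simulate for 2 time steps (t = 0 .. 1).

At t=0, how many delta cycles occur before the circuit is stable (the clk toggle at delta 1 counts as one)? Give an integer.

t=0 Δ0: clk=0 n1=1 q=0 y=1 x=0 n0=1 r=0 p=1 z=1 v=1 u=0
  Δ1: clk:0→1
  Δ2: y:1→0, z:1→0
  Δ3: n1:1→0, q:0→1
  Δ4: q:1→0
  (4Δ to stable)
t=1 Δ0: clk=1 n1=0 q=0 y=0 x=0 n0=1 r=0 p=1 z=0 v=1 u=0
  Δ1: clk:1→0
  (1Δ to stable)

4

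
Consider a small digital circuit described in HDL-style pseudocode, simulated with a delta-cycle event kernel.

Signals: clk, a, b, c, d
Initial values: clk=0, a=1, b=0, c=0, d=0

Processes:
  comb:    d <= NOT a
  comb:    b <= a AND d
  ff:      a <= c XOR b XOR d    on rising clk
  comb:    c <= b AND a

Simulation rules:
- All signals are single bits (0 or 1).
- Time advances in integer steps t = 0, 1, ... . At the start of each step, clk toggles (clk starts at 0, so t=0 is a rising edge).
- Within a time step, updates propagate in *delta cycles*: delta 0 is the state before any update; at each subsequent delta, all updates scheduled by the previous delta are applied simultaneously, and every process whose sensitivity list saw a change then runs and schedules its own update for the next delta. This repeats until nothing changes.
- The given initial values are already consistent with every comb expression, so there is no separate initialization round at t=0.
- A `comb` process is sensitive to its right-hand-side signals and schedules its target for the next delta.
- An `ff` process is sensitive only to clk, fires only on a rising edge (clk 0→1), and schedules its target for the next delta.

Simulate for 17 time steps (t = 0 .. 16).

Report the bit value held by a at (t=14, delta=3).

1

t0.Δ0 clk=0 d=0 c=0 b=0 a=1
t0.Δ1 clk=1 d=0 c=0 b=0 a=1
t0.Δ2 clk=1 d=0 c=0 b=0 a=0
t0.Δ3 clk=1 d=1 c=0 b=0 a=0
t1.Δ0 clk=1 d=1 c=0 b=0 a=0
t1.Δ1 clk=0 d=1 c=0 b=0 a=0
t2.Δ0 clk=0 d=1 c=0 b=0 a=0
t2.Δ1 clk=1 d=1 c=0 b=0 a=0
t2.Δ2 clk=1 d=1 c=0 b=0 a=1
t2.Δ3 clk=1 d=0 c=0 b=1 a=1
t2.Δ4 clk=1 d=0 c=1 b=0 a=1
t2.Δ5 clk=1 d=0 c=0 b=0 a=1
t3.Δ0 clk=1 d=0 c=0 b=0 a=1
t3.Δ1 clk=0 d=0 c=0 b=0 a=1
t4.Δ0 clk=0 d=0 c=0 b=0 a=1
t4.Δ1 clk=1 d=0 c=0 b=0 a=1
t4.Δ2 clk=1 d=0 c=0 b=0 a=0
t4.Δ3 clk=1 d=1 c=0 b=0 a=0
t5.Δ0 clk=1 d=1 c=0 b=0 a=0
t5.Δ1 clk=0 d=1 c=0 b=0 a=0
t6.Δ0 clk=0 d=1 c=0 b=0 a=0
t6.Δ1 clk=1 d=1 c=0 b=0 a=0
t6.Δ2 clk=1 d=1 c=0 b=0 a=1
t6.Δ3 clk=1 d=0 c=0 b=1 a=1
t6.Δ4 clk=1 d=0 c=1 b=0 a=1
t6.Δ5 clk=1 d=0 c=0 b=0 a=1
t7.Δ0 clk=1 d=0 c=0 b=0 a=1
t7.Δ1 clk=0 d=0 c=0 b=0 a=1
t8.Δ0 clk=0 d=0 c=0 b=0 a=1
t8.Δ1 clk=1 d=0 c=0 b=0 a=1
t8.Δ2 clk=1 d=0 c=0 b=0 a=0
t8.Δ3 clk=1 d=1 c=0 b=0 a=0
t9.Δ0 clk=1 d=1 c=0 b=0 a=0
t9.Δ1 clk=0 d=1 c=0 b=0 a=0
t10.Δ0 clk=0 d=1 c=0 b=0 a=0
t10.Δ1 clk=1 d=1 c=0 b=0 a=0
t10.Δ2 clk=1 d=1 c=0 b=0 a=1
t10.Δ3 clk=1 d=0 c=0 b=1 a=1
t10.Δ4 clk=1 d=0 c=1 b=0 a=1
t10.Δ5 clk=1 d=0 c=0 b=0 a=1
t11.Δ0 clk=1 d=0 c=0 b=0 a=1
t11.Δ1 clk=0 d=0 c=0 b=0 a=1
t12.Δ0 clk=0 d=0 c=0 b=0 a=1
t12.Δ1 clk=1 d=0 c=0 b=0 a=1
t12.Δ2 clk=1 d=0 c=0 b=0 a=0
t12.Δ3 clk=1 d=1 c=0 b=0 a=0
t13.Δ0 clk=1 d=1 c=0 b=0 a=0
t13.Δ1 clk=0 d=1 c=0 b=0 a=0
t14.Δ0 clk=0 d=1 c=0 b=0 a=0
t14.Δ1 clk=1 d=1 c=0 b=0 a=0
t14.Δ2 clk=1 d=1 c=0 b=0 a=1
t14.Δ3 clk=1 d=0 c=0 b=1 a=1
t14.Δ4 clk=1 d=0 c=1 b=0 a=1
t14.Δ5 clk=1 d=0 c=0 b=0 a=1
t15.Δ0 clk=1 d=0 c=0 b=0 a=1
t15.Δ1 clk=0 d=0 c=0 b=0 a=1
t16.Δ0 clk=0 d=0 c=0 b=0 a=1
t16.Δ1 clk=1 d=0 c=0 b=0 a=1
t16.Δ2 clk=1 d=0 c=0 b=0 a=0
t16.Δ3 clk=1 d=1 c=0 b=0 a=0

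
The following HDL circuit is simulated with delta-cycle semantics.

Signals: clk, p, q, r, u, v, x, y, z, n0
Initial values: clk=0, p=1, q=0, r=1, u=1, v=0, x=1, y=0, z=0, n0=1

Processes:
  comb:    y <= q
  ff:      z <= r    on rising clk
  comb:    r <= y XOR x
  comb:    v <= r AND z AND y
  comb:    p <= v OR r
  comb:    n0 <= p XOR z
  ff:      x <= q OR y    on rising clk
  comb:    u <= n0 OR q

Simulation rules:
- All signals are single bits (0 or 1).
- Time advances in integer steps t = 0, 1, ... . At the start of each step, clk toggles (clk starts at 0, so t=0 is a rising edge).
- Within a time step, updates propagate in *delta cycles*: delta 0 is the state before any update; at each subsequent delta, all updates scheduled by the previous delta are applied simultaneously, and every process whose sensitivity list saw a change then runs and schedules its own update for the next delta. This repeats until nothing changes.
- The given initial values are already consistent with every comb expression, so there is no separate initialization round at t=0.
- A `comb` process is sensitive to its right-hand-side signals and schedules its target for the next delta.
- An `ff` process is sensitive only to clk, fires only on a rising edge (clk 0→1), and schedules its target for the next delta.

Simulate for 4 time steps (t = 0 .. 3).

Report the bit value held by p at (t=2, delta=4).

t=0 Δ0: clk=0 r=1 p=1 x=1 q=0 v=0 n0=1 y=0 u=1 z=0
  Δ1: clk:0→1
  Δ2: x:1→0, z:0→1
  Δ3: r:1→0, n0:1→0
  Δ4: p:1→0, u:1→0
  Δ5: n0:0→1
  Δ6: u:0→1
  (6Δ to stable)
t=1 Δ0: clk=1 r=0 p=0 x=0 q=0 v=0 n0=1 y=0 u=1 z=1
  Δ1: clk:1→0
  (1Δ to stable)
t=2 Δ0: clk=0 r=0 p=0 x=0 q=0 v=0 n0=1 y=0 u=1 z=1
  Δ1: clk:0→1
  Δ2: z:1→0
  Δ3: n0:1→0
  Δ4: u:1→0
  (4Δ to stable)
t=3 Δ0: clk=1 r=0 p=0 x=0 q=0 v=0 n0=0 y=0 u=0 z=0
  Δ1: clk:1→0
  (1Δ to stable)

0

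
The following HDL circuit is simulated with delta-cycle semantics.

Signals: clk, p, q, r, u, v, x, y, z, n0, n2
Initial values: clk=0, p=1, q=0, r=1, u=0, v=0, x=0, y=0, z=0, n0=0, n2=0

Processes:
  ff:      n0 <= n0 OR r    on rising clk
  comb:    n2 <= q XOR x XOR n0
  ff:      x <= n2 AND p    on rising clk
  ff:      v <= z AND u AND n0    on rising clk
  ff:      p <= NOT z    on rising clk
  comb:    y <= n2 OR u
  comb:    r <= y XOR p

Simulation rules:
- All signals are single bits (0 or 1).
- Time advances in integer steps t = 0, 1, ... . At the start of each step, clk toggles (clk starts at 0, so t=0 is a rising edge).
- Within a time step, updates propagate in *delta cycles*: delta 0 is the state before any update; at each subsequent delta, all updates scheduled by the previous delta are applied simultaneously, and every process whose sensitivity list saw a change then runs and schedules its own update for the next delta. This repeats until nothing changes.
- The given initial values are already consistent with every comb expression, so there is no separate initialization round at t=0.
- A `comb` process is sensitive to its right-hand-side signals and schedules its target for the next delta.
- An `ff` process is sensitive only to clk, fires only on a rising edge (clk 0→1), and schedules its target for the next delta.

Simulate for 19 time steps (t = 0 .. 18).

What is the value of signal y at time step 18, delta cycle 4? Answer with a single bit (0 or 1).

t0.Δ0 u=0 r=1 z=0 n0=0 n2=0 q=0 y=0 p=1 x=0 v=0 clk=0
t0.Δ1 u=0 r=1 z=0 n0=0 n2=0 q=0 y=0 p=1 x=0 v=0 clk=1
t0.Δ2 u=0 r=1 z=0 n0=1 n2=0 q=0 y=0 p=1 x=0 v=0 clk=1
t0.Δ3 u=0 r=1 z=0 n0=1 n2=1 q=0 y=0 p=1 x=0 v=0 clk=1
t0.Δ4 u=0 r=1 z=0 n0=1 n2=1 q=0 y=1 p=1 x=0 v=0 clk=1
t0.Δ5 u=0 r=0 z=0 n0=1 n2=1 q=0 y=1 p=1 x=0 v=0 clk=1
t1.Δ0 u=0 r=0 z=0 n0=1 n2=1 q=0 y=1 p=1 x=0 v=0 clk=1
t1.Δ1 u=0 r=0 z=0 n0=1 n2=1 q=0 y=1 p=1 x=0 v=0 clk=0
t2.Δ0 u=0 r=0 z=0 n0=1 n2=1 q=0 y=1 p=1 x=0 v=0 clk=0
t2.Δ1 u=0 r=0 z=0 n0=1 n2=1 q=0 y=1 p=1 x=0 v=0 clk=1
t2.Δ2 u=0 r=0 z=0 n0=1 n2=1 q=0 y=1 p=1 x=1 v=0 clk=1
t2.Δ3 u=0 r=0 z=0 n0=1 n2=0 q=0 y=1 p=1 x=1 v=0 clk=1
t2.Δ4 u=0 r=0 z=0 n0=1 n2=0 q=0 y=0 p=1 x=1 v=0 clk=1
t2.Δ5 u=0 r=1 z=0 n0=1 n2=0 q=0 y=0 p=1 x=1 v=0 clk=1
t3.Δ0 u=0 r=1 z=0 n0=1 n2=0 q=0 y=0 p=1 x=1 v=0 clk=1
t3.Δ1 u=0 r=1 z=0 n0=1 n2=0 q=0 y=0 p=1 x=1 v=0 clk=0
t4.Δ0 u=0 r=1 z=0 n0=1 n2=0 q=0 y=0 p=1 x=1 v=0 clk=0
t4.Δ1 u=0 r=1 z=0 n0=1 n2=0 q=0 y=0 p=1 x=1 v=0 clk=1
t4.Δ2 u=0 r=1 z=0 n0=1 n2=0 q=0 y=0 p=1 x=0 v=0 clk=1
t4.Δ3 u=0 r=1 z=0 n0=1 n2=1 q=0 y=0 p=1 x=0 v=0 clk=1
t4.Δ4 u=0 r=1 z=0 n0=1 n2=1 q=0 y=1 p=1 x=0 v=0 clk=1
t4.Δ5 u=0 r=0 z=0 n0=1 n2=1 q=0 y=1 p=1 x=0 v=0 clk=1
t5.Δ0 u=0 r=0 z=0 n0=1 n2=1 q=0 y=1 p=1 x=0 v=0 clk=1
t5.Δ1 u=0 r=0 z=0 n0=1 n2=1 q=0 y=1 p=1 x=0 v=0 clk=0
t6.Δ0 u=0 r=0 z=0 n0=1 n2=1 q=0 y=1 p=1 x=0 v=0 clk=0
t6.Δ1 u=0 r=0 z=0 n0=1 n2=1 q=0 y=1 p=1 x=0 v=0 clk=1
t6.Δ2 u=0 r=0 z=0 n0=1 n2=1 q=0 y=1 p=1 x=1 v=0 clk=1
t6.Δ3 u=0 r=0 z=0 n0=1 n2=0 q=0 y=1 p=1 x=1 v=0 clk=1
t6.Δ4 u=0 r=0 z=0 n0=1 n2=0 q=0 y=0 p=1 x=1 v=0 clk=1
t6.Δ5 u=0 r=1 z=0 n0=1 n2=0 q=0 y=0 p=1 x=1 v=0 clk=1
t7.Δ0 u=0 r=1 z=0 n0=1 n2=0 q=0 y=0 p=1 x=1 v=0 clk=1
t7.Δ1 u=0 r=1 z=0 n0=1 n2=0 q=0 y=0 p=1 x=1 v=0 clk=0
t8.Δ0 u=0 r=1 z=0 n0=1 n2=0 q=0 y=0 p=1 x=1 v=0 clk=0
t8.Δ1 u=0 r=1 z=0 n0=1 n2=0 q=0 y=0 p=1 x=1 v=0 clk=1
t8.Δ2 u=0 r=1 z=0 n0=1 n2=0 q=0 y=0 p=1 x=0 v=0 clk=1
t8.Δ3 u=0 r=1 z=0 n0=1 n2=1 q=0 y=0 p=1 x=0 v=0 clk=1
t8.Δ4 u=0 r=1 z=0 n0=1 n2=1 q=0 y=1 p=1 x=0 v=0 clk=1
t8.Δ5 u=0 r=0 z=0 n0=1 n2=1 q=0 y=1 p=1 x=0 v=0 clk=1
t9.Δ0 u=0 r=0 z=0 n0=1 n2=1 q=0 y=1 p=1 x=0 v=0 clk=1
t9.Δ1 u=0 r=0 z=0 n0=1 n2=1 q=0 y=1 p=1 x=0 v=0 clk=0
t10.Δ0 u=0 r=0 z=0 n0=1 n2=1 q=0 y=1 p=1 x=0 v=0 clk=0
t10.Δ1 u=0 r=0 z=0 n0=1 n2=1 q=0 y=1 p=1 x=0 v=0 clk=1
t10.Δ2 u=0 r=0 z=0 n0=1 n2=1 q=0 y=1 p=1 x=1 v=0 clk=1
t10.Δ3 u=0 r=0 z=0 n0=1 n2=0 q=0 y=1 p=1 x=1 v=0 clk=1
t10.Δ4 u=0 r=0 z=0 n0=1 n2=0 q=0 y=0 p=1 x=1 v=0 clk=1
t10.Δ5 u=0 r=1 z=0 n0=1 n2=0 q=0 y=0 p=1 x=1 v=0 clk=1
t11.Δ0 u=0 r=1 z=0 n0=1 n2=0 q=0 y=0 p=1 x=1 v=0 clk=1
t11.Δ1 u=0 r=1 z=0 n0=1 n2=0 q=0 y=0 p=1 x=1 v=0 clk=0
t12.Δ0 u=0 r=1 z=0 n0=1 n2=0 q=0 y=0 p=1 x=1 v=0 clk=0
t12.Δ1 u=0 r=1 z=0 n0=1 n2=0 q=0 y=0 p=1 x=1 v=0 clk=1
t12.Δ2 u=0 r=1 z=0 n0=1 n2=0 q=0 y=0 p=1 x=0 v=0 clk=1
t12.Δ3 u=0 r=1 z=0 n0=1 n2=1 q=0 y=0 p=1 x=0 v=0 clk=1
t12.Δ4 u=0 r=1 z=0 n0=1 n2=1 q=0 y=1 p=1 x=0 v=0 clk=1
t12.Δ5 u=0 r=0 z=0 n0=1 n2=1 q=0 y=1 p=1 x=0 v=0 clk=1
t13.Δ0 u=0 r=0 z=0 n0=1 n2=1 q=0 y=1 p=1 x=0 v=0 clk=1
t13.Δ1 u=0 r=0 z=0 n0=1 n2=1 q=0 y=1 p=1 x=0 v=0 clk=0
t14.Δ0 u=0 r=0 z=0 n0=1 n2=1 q=0 y=1 p=1 x=0 v=0 clk=0
t14.Δ1 u=0 r=0 z=0 n0=1 n2=1 q=0 y=1 p=1 x=0 v=0 clk=1
t14.Δ2 u=0 r=0 z=0 n0=1 n2=1 q=0 y=1 p=1 x=1 v=0 clk=1
t14.Δ3 u=0 r=0 z=0 n0=1 n2=0 q=0 y=1 p=1 x=1 v=0 clk=1
t14.Δ4 u=0 r=0 z=0 n0=1 n2=0 q=0 y=0 p=1 x=1 v=0 clk=1
t14.Δ5 u=0 r=1 z=0 n0=1 n2=0 q=0 y=0 p=1 x=1 v=0 clk=1
t15.Δ0 u=0 r=1 z=0 n0=1 n2=0 q=0 y=0 p=1 x=1 v=0 clk=1
t15.Δ1 u=0 r=1 z=0 n0=1 n2=0 q=0 y=0 p=1 x=1 v=0 clk=0
t16.Δ0 u=0 r=1 z=0 n0=1 n2=0 q=0 y=0 p=1 x=1 v=0 clk=0
t16.Δ1 u=0 r=1 z=0 n0=1 n2=0 q=0 y=0 p=1 x=1 v=0 clk=1
t16.Δ2 u=0 r=1 z=0 n0=1 n2=0 q=0 y=0 p=1 x=0 v=0 clk=1
t16.Δ3 u=0 r=1 z=0 n0=1 n2=1 q=0 y=0 p=1 x=0 v=0 clk=1
t16.Δ4 u=0 r=1 z=0 n0=1 n2=1 q=0 y=1 p=1 x=0 v=0 clk=1
t16.Δ5 u=0 r=0 z=0 n0=1 n2=1 q=0 y=1 p=1 x=0 v=0 clk=1
t17.Δ0 u=0 r=0 z=0 n0=1 n2=1 q=0 y=1 p=1 x=0 v=0 clk=1
t17.Δ1 u=0 r=0 z=0 n0=1 n2=1 q=0 y=1 p=1 x=0 v=0 clk=0
t18.Δ0 u=0 r=0 z=0 n0=1 n2=1 q=0 y=1 p=1 x=0 v=0 clk=0
t18.Δ1 u=0 r=0 z=0 n0=1 n2=1 q=0 y=1 p=1 x=0 v=0 clk=1
t18.Δ2 u=0 r=0 z=0 n0=1 n2=1 q=0 y=1 p=1 x=1 v=0 clk=1
t18.Δ3 u=0 r=0 z=0 n0=1 n2=0 q=0 y=1 p=1 x=1 v=0 clk=1
t18.Δ4 u=0 r=0 z=0 n0=1 n2=0 q=0 y=0 p=1 x=1 v=0 clk=1
t18.Δ5 u=0 r=1 z=0 n0=1 n2=0 q=0 y=0 p=1 x=1 v=0 clk=1

0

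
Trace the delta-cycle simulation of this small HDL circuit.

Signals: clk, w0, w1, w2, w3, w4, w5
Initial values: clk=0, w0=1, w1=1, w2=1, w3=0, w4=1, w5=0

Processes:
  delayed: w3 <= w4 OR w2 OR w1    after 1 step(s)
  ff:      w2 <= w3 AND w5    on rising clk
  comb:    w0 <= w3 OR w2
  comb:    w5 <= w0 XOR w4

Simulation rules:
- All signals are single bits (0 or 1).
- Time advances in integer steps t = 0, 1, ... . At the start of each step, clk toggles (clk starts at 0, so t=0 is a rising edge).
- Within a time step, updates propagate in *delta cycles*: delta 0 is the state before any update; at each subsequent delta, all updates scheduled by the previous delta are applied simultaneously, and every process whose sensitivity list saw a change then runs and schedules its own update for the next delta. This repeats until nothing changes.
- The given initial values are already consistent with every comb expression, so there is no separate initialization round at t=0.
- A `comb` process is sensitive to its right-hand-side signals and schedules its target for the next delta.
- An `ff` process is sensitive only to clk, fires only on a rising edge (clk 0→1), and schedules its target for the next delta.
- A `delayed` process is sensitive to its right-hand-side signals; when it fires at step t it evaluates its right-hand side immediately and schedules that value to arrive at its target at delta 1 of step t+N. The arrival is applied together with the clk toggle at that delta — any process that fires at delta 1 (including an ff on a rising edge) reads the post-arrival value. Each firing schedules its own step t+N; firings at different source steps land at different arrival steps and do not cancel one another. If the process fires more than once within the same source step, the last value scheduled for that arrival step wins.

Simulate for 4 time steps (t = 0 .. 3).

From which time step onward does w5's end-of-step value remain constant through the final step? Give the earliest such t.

1

[bits: w2,w1,w0,w4,clk,w5,w3]
t=0: Δ0=1111000 Δ1=1111100 Δ2=0111100 Δ3=0101100 Δ4=0101110 | 4Δ
t=1: Δ0=0101110 Δ1=0101011 Δ2=0111011 Δ3=0111001 | 3Δ
t=2: Δ0=0111001 Δ1=0111101 | 1Δ
t=3: Δ0=0111101 Δ1=0111001 | 1Δ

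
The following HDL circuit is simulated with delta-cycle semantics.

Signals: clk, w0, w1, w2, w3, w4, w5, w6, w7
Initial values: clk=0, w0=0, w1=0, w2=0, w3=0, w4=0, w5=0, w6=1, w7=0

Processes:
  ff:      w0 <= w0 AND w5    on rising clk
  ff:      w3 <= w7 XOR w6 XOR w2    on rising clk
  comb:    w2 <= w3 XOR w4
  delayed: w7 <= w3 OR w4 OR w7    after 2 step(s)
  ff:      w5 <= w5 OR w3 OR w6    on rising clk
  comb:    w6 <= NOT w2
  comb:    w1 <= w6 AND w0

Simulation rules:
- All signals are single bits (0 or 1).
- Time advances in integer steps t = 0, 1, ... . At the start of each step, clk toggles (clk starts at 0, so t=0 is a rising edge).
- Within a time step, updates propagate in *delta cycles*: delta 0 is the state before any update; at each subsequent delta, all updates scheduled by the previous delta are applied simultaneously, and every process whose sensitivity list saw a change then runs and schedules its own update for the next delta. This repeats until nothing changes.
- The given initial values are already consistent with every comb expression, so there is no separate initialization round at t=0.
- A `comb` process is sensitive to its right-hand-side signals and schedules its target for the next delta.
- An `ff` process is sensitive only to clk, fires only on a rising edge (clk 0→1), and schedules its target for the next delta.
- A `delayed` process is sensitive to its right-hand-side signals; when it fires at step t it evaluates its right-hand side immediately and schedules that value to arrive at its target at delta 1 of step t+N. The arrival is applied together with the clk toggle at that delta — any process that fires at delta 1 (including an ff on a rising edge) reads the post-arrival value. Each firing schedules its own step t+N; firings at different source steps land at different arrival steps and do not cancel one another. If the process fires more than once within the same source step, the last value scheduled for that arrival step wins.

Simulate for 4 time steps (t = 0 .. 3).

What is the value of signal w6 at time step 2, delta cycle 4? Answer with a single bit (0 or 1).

1

t=0 Δ0: w4=0 w5=0 clk=0 w7=0 w2=0 w1=0 w6=1 w0=0 w3=0
  Δ1: clk:0→1
  Δ2: w5:0→1, w3:0→1
  Δ3: w2:0→1
  Δ4: w6:1→0
  (4Δ to stable)
t=1 Δ0: w4=0 w5=1 clk=1 w7=0 w2=1 w1=0 w6=0 w0=0 w3=1
  Δ1: clk:1→0
  (1Δ to stable)
t=2 Δ0: w4=0 w5=1 clk=0 w7=0 w2=1 w1=0 w6=0 w0=0 w3=1
  Δ1: clk:0→1, w7:0→1
  Δ2: w3:1→0
  Δ3: w2:1→0
  Δ4: w6:0→1
  (4Δ to stable)
t=3 Δ0: w4=0 w5=1 clk=1 w7=1 w2=0 w1=0 w6=1 w0=0 w3=0
  Δ1: clk:1→0
  (1Δ to stable)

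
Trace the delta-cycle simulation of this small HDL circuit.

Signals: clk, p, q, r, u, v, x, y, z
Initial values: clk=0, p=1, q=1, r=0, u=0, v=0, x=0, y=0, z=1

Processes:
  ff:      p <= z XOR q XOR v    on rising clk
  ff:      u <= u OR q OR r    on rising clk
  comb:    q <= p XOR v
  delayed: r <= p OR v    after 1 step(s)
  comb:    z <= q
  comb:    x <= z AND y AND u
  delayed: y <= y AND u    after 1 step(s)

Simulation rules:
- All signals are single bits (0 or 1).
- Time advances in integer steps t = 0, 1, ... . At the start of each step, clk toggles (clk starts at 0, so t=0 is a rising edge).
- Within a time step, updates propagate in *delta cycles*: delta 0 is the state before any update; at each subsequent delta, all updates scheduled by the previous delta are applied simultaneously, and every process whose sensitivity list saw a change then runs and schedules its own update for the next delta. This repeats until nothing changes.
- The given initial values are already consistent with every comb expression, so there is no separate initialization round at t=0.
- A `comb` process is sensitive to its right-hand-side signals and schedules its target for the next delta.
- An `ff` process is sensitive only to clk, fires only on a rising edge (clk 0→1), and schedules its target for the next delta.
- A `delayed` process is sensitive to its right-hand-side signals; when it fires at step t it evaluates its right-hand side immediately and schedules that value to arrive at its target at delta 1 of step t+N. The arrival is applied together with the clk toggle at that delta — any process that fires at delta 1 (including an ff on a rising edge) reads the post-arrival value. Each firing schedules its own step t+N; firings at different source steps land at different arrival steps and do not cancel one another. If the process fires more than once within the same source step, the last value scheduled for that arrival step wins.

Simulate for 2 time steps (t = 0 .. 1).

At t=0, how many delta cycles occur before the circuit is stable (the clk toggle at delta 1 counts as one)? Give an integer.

4

t=0 Δ0: y=0 q=1 p=1 u=0 v=0 z=1 clk=0 r=0 x=0
  Δ1: clk:0→1
  Δ2: p:1→0, u:0→1
  Δ3: q:1→0
  Δ4: z:1→0
  (4Δ to stable)
t=1 Δ0: y=0 q=0 p=0 u=1 v=0 z=0 clk=1 r=0 x=0
  Δ1: clk:1→0
  (1Δ to stable)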